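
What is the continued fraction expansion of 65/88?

Run the Euclidean algorithm on 65 and 88; the successive quotients are the partial quotients a_0, a_1, ... (each step inverts the fractional part left over by the previous one):
  65 = 0*88 + 65, so a_0 = 0.
  88 = 1*65 + 23, so a_1 = 1.
  65 = 2*23 + 19, so a_2 = 2.
  23 = 1*19 + 4, so a_3 = 1.
  19 = 4*4 + 3, so a_4 = 4.
  4 = 1*3 + 1, so a_5 = 1.
  3 = 3*1 + 0, so a_6 = 3.
The remainder reaches 0 after 7 divisions, so the expansion has 7 partial quotients, read off in order.

[0; 1, 2, 1, 4, 1, 3]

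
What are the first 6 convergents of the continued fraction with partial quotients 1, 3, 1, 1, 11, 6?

1/1, 4/3, 5/4, 9/7, 104/81, 633/493

Using the convergent recurrence p_i = a_i*p_{i-1} + p_{i-2}, q_i = a_i*q_{i-1} + q_{i-2} with p_{-2}=0, p_{-1}=1, q_{-2}=1, q_{-1}=0:
  i=0: a_0=1, p_0 = 1*1 + 0 = 1, q_0 = 1*0 + 1 = 1.
  i=1: a_1=3, p_1 = 3*1 + 1 = 4, q_1 = 3*1 + 0 = 3.
  i=2: a_2=1, p_2 = 1*4 + 1 = 5, q_2 = 1*3 + 1 = 4.
  i=3: a_3=1, p_3 = 1*5 + 4 = 9, q_3 = 1*4 + 3 = 7.
  i=4: a_4=11, p_4 = 11*9 + 5 = 104, q_4 = 11*7 + 4 = 81.
  i=5: a_5=6, p_5 = 6*104 + 9 = 633, q_5 = 6*81 + 7 = 493.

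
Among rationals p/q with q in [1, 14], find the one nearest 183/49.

41/11

Expand x = 183/49 as a continued fraction with the Euclidean algorithm:
  183 = 3*49 + 36, so a_0 = 3.
  49 = 1*36 + 13, so a_1 = 1.
  36 = 2*13 + 10, so a_2 = 2.
  13 = 1*10 + 3, so a_3 = 1.
  10 = 3*3 + 1, so a_4 = 3.
  3 = 3*1 + 0, so a_5 = 3.
so x = [3; 1, 2, 1, 3, 3].
Convergents (p_i = a_i*p_{i-1} + p_{i-2}, q_i = a_i*q_{i-1} + q_{i-2} with p_{-2}=0, p_{-1}=1, q_{-2}=1, q_{-1}=0), until the denominator exceeds 14:
  i=0: a_0=3, p_0 = 3*1 + 0 = 3, q_0 = 3*0 + 1 = 1.
  i=1: a_1=1, p_1 = 1*3 + 1 = 4, q_1 = 1*1 + 0 = 1.
  i=2: a_2=2, p_2 = 2*4 + 3 = 11, q_2 = 2*1 + 1 = 3.
  i=3: a_3=1, p_3 = 1*11 + 4 = 15, q_3 = 1*3 + 1 = 4.
  i=4: a_4=3, p_4 = 3*15 + 11 = 56, q_4 = 3*4 + 3 = 15.
q_4 = 15 > 14, so the last convergent with denominator <= 14 is p_3/q_3 = 15/4.
The closest fraction with denominator <= 14 is either p_3/q_3 or the intermediate fraction (k*p_3 + p_2)/(k*q_3 + q_2) with the largest k >= 1 whose denominator stays <= 14; these approach x as k grows, and every other convergent or intermediate fraction in range is farther away.
Largest k: floor((14 - q_2)/q_3) = floor((14 - 3)/4) = 2.
That gives (2*15 + 11)/(2*4 + 3) = 41/11.
Compare the errors: |x - 15/4| = |183*4 - 15*49|/(49*4) = 3/196, and |x - 41/11| = |183*11 - 41*49|/(49*11) = 4/539.
Cross-multiplying, 4*196 = 784 < 1617 = 3*539, so 4/539 is smaller: the intermediate fraction 41/11 is closer to x than 15/4.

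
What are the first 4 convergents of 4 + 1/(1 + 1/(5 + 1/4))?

4/1, 5/1, 29/6, 121/25

Using the convergent recurrence p_i = a_i*p_{i-1} + p_{i-2}, q_i = a_i*q_{i-1} + q_{i-2} with p_{-2}=0, p_{-1}=1, q_{-2}=1, q_{-1}=0:
  i=0: a_0=4, p_0 = 4*1 + 0 = 4, q_0 = 4*0 + 1 = 1.
  i=1: a_1=1, p_1 = 1*4 + 1 = 5, q_1 = 1*1 + 0 = 1.
  i=2: a_2=5, p_2 = 5*5 + 4 = 29, q_2 = 5*1 + 1 = 6.
  i=3: a_3=4, p_3 = 4*29 + 5 = 121, q_3 = 4*6 + 1 = 25.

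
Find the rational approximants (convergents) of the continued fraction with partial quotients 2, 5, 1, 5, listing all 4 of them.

Using the convergent recurrence p_i = a_i*p_{i-1} + p_{i-2}, q_i = a_i*q_{i-1} + q_{i-2} with p_{-2}=0, p_{-1}=1, q_{-2}=1, q_{-1}=0:
  i=0: a_0=2, p_0 = 2*1 + 0 = 2, q_0 = 2*0 + 1 = 1.
  i=1: a_1=5, p_1 = 5*2 + 1 = 11, q_1 = 5*1 + 0 = 5.
  i=2: a_2=1, p_2 = 1*11 + 2 = 13, q_2 = 1*5 + 1 = 6.
  i=3: a_3=5, p_3 = 5*13 + 11 = 76, q_3 = 5*6 + 5 = 35.

2/1, 11/5, 13/6, 76/35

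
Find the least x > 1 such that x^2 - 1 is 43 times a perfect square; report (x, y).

First expand sqrt(43) as a continued fraction. With x_i = (sqrt(43) + m_i)/d_i and (m_0, d_0) = (0, 1): a_0 = floor(sqrt(43)) = 6, since 6^2 = 36 <= 43 < 49 = 7^2.
Iterate m_{i+1} = d_i*a_i - m_i, d_{i+1} = (43 - m_{i+1}^2)/d_i, a_{i+1} = floor((a_0 + m_{i+1})/d_{i+1}):
  m_1 = 1*6 - 0 = 6, d_1 = (43 - 6^2)/1 = 7/1 = 7, a_1 = floor((6 + 6)/7) = 1.
  m_2 = 7*1 - 6 = 1, d_2 = (43 - 1^2)/7 = 42/7 = 6, a_2 = floor((6 + 1)/6) = 1.
  m_3 = 6*1 - 1 = 5, d_3 = (43 - 5^2)/6 = 18/6 = 3, a_3 = floor((6 + 5)/3) = 3.
  m_4 = 3*3 - 5 = 4, d_4 = (43 - 4^2)/3 = 27/3 = 9, a_4 = floor((6 + 4)/9) = 1.
  m_5 = 9*1 - 4 = 5, d_5 = (43 - 5^2)/9 = 18/9 = 2, a_5 = floor((6 + 5)/2) = 5.
  m_6 = 2*5 - 5 = 5, d_6 = (43 - 5^2)/2 = 18/2 = 9, a_6 = floor((6 + 5)/9) = 1.
  m_7 = 9*1 - 5 = 4, d_7 = (43 - 4^2)/9 = 27/9 = 3, a_7 = floor((6 + 4)/3) = 3.
  m_8 = 3*3 - 4 = 5, d_8 = (43 - 5^2)/3 = 18/3 = 6, a_8 = floor((6 + 5)/6) = 1.
  m_9 = 6*1 - 5 = 1, d_9 = (43 - 1^2)/6 = 42/6 = 7, a_9 = floor((6 + 1)/7) = 1.
  m_10 = 7*1 - 1 = 6, d_10 = (43 - 6^2)/7 = 7/7 = 1, a_10 = floor((6 + 6)/1) = 12.
  m_11 = 1*12 - 6 = 6, d_11 = (43 - 6^2)/1 = 7/1 = 7: (m_11, d_11) = (m_1, d_1) = (6, 7), so from here the quotients repeat a_1, ..., a_10; the period length is 10.
So sqrt(43) = [6; (1, 1, 3, 1, 5, 1, 3, 1, 1, 12)] with period length k = 10.
k is even, so the fundamental solution of x^2 - 43y^2 = 1 is (p_{k-1}, q_{k-1}) = (p_9, q_9); compute convergents through index 9.
Convergents (p_i = a_i*p_{i-1} + p_{i-2}, q_i = a_i*q_{i-1} + q_{i-2} with p_{-2}=0, p_{-1}=1, q_{-2}=1, q_{-1}=0):
  i=0: a_0=6, p_0 = 6*1 + 0 = 6, q_0 = 6*0 + 1 = 1.
  i=1: a_1=1, p_1 = 1*6 + 1 = 7, q_1 = 1*1 + 0 = 1.
  i=2: a_2=1, p_2 = 1*7 + 6 = 13, q_2 = 1*1 + 1 = 2.
  i=3: a_3=3, p_3 = 3*13 + 7 = 46, q_3 = 3*2 + 1 = 7.
  i=4: a_4=1, p_4 = 1*46 + 13 = 59, q_4 = 1*7 + 2 = 9.
  i=5: a_5=5, p_5 = 5*59 + 46 = 341, q_5 = 5*9 + 7 = 52.
  i=6: a_6=1, p_6 = 1*341 + 59 = 400, q_6 = 1*52 + 9 = 61.
  i=7: a_7=3, p_7 = 3*400 + 341 = 1541, q_7 = 3*61 + 52 = 235.
  i=8: a_8=1, p_8 = 1*1541 + 400 = 1941, q_8 = 1*235 + 61 = 296.
  i=9: a_9=1, p_9 = 1*1941 + 1541 = 3482, q_9 = 1*296 + 235 = 531.
Check: 3482^2 - 43*531^2 = 12124324 - 12124323 = 1, so (x, y) = (3482, 531) solves the equation, and by the theorem it is the least positive solution.

(x, y) = (3482, 531)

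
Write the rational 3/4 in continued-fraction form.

Run the Euclidean algorithm on 3 and 4; the successive quotients are the partial quotients a_0, a_1, ... (each step inverts the fractional part left over by the previous one):
  3 = 0*4 + 3, so a_0 = 0.
  4 = 1*3 + 1, so a_1 = 1.
  3 = 3*1 + 0, so a_2 = 3.
The remainder reaches 0 after 3 divisions, so the expansion has 3 partial quotients, read off in order.

[0; 1, 3]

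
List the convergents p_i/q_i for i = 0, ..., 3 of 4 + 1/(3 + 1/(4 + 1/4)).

4/1, 13/3, 56/13, 237/55

Using the convergent recurrence p_i = a_i*p_{i-1} + p_{i-2}, q_i = a_i*q_{i-1} + q_{i-2} with p_{-2}=0, p_{-1}=1, q_{-2}=1, q_{-1}=0:
  i=0: a_0=4, p_0 = 4*1 + 0 = 4, q_0 = 4*0 + 1 = 1.
  i=1: a_1=3, p_1 = 3*4 + 1 = 13, q_1 = 3*1 + 0 = 3.
  i=2: a_2=4, p_2 = 4*13 + 4 = 56, q_2 = 4*3 + 1 = 13.
  i=3: a_3=4, p_3 = 4*56 + 13 = 237, q_3 = 4*13 + 3 = 55.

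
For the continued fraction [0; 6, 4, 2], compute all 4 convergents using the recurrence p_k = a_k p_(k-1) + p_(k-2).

Using the convergent recurrence p_i = a_i*p_{i-1} + p_{i-2}, q_i = a_i*q_{i-1} + q_{i-2} with p_{-2}=0, p_{-1}=1, q_{-2}=1, q_{-1}=0:
  i=0: a_0=0, p_0 = 0*1 + 0 = 0, q_0 = 0*0 + 1 = 1.
  i=1: a_1=6, p_1 = 6*0 + 1 = 1, q_1 = 6*1 + 0 = 6.
  i=2: a_2=4, p_2 = 4*1 + 0 = 4, q_2 = 4*6 + 1 = 25.
  i=3: a_3=2, p_3 = 2*4 + 1 = 9, q_3 = 2*25 + 6 = 56.

0/1, 1/6, 4/25, 9/56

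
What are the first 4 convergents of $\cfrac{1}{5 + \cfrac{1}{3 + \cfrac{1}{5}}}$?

Using the convergent recurrence p_i = a_i*p_{i-1} + p_{i-2}, q_i = a_i*q_{i-1} + q_{i-2} with p_{-2}=0, p_{-1}=1, q_{-2}=1, q_{-1}=0:
  i=0: a_0=0, p_0 = 0*1 + 0 = 0, q_0 = 0*0 + 1 = 1.
  i=1: a_1=5, p_1 = 5*0 + 1 = 1, q_1 = 5*1 + 0 = 5.
  i=2: a_2=3, p_2 = 3*1 + 0 = 3, q_2 = 3*5 + 1 = 16.
  i=3: a_3=5, p_3 = 5*3 + 1 = 16, q_3 = 5*16 + 5 = 85.

0/1, 1/5, 3/16, 16/85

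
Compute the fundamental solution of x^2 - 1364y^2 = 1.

First expand sqrt(1364) as a continued fraction. With x_i = (sqrt(1364) + m_i)/d_i and (m_0, d_0) = (0, 1): a_0 = floor(sqrt(1364)) = 36, since 36^2 = 1296 <= 1364 < 1369 = 37^2.
Iterate m_{i+1} = d_i*a_i - m_i, d_{i+1} = (1364 - m_{i+1}^2)/d_i, a_{i+1} = floor((a_0 + m_{i+1})/d_{i+1}):
  m_1 = 1*36 - 0 = 36, d_1 = (1364 - 36^2)/1 = 68/1 = 68, a_1 = floor((36 + 36)/68) = 1.
  m_2 = 68*1 - 36 = 32, d_2 = (1364 - 32^2)/68 = 340/68 = 5, a_2 = floor((36 + 32)/5) = 13.
  m_3 = 5*13 - 32 = 33, d_3 = (1364 - 33^2)/5 = 275/5 = 55, a_3 = floor((36 + 33)/55) = 1.
  m_4 = 55*1 - 33 = 22, d_4 = (1364 - 22^2)/55 = 880/55 = 16, a_4 = floor((36 + 22)/16) = 3.
  m_5 = 16*3 - 22 = 26, d_5 = (1364 - 26^2)/16 = 688/16 = 43, a_5 = floor((36 + 26)/43) = 1.
  m_6 = 43*1 - 26 = 17, d_6 = (1364 - 17^2)/43 = 1075/43 = 25, a_6 = floor((36 + 17)/25) = 2.
  m_7 = 25*2 - 17 = 33, d_7 = (1364 - 33^2)/25 = 275/25 = 11, a_7 = floor((36 + 33)/11) = 6.
  m_8 = 11*6 - 33 = 33, d_8 = (1364 - 33^2)/11 = 275/11 = 25, a_8 = floor((36 + 33)/25) = 2.
  m_9 = 25*2 - 33 = 17, d_9 = (1364 - 17^2)/25 = 1075/25 = 43, a_9 = floor((36 + 17)/43) = 1.
  m_10 = 43*1 - 17 = 26, d_10 = (1364 - 26^2)/43 = 688/43 = 16, a_10 = floor((36 + 26)/16) = 3.
  m_11 = 16*3 - 26 = 22, d_11 = (1364 - 22^2)/16 = 880/16 = 55, a_11 = floor((36 + 22)/55) = 1.
  m_12 = 55*1 - 22 = 33, d_12 = (1364 - 33^2)/55 = 275/55 = 5, a_12 = floor((36 + 33)/5) = 13.
  m_13 = 5*13 - 33 = 32, d_13 = (1364 - 32^2)/5 = 340/5 = 68, a_13 = floor((36 + 32)/68) = 1.
  m_14 = 68*1 - 32 = 36, d_14 = (1364 - 36^2)/68 = 68/68 = 1, a_14 = floor((36 + 36)/1) = 72.
  m_15 = 1*72 - 36 = 36, d_15 = (1364 - 36^2)/1 = 68/1 = 68: (m_15, d_15) = (m_1, d_1) = (36, 68), so from here the quotients repeat a_1, ..., a_14; the period length is 14.
So sqrt(1364) = [36; (1, 13, 1, 3, 1, 2, 6, 2, 1, 3, 1, 13, 1, 72)] with period length k = 14.
k is even, so the fundamental solution of x^2 - 1364y^2 = 1 is (p_{k-1}, q_{k-1}) = (p_13, q_13); compute convergents through index 13.
Convergents (p_i = a_i*p_{i-1} + p_{i-2}, q_i = a_i*q_{i-1} + q_{i-2} with p_{-2}=0, p_{-1}=1, q_{-2}=1, q_{-1}=0):
  i=0: a_0=36, p_0 = 36*1 + 0 = 36, q_0 = 36*0 + 1 = 1.
  i=1: a_1=1, p_1 = 1*36 + 1 = 37, q_1 = 1*1 + 0 = 1.
  i=2: a_2=13, p_2 = 13*37 + 36 = 517, q_2 = 13*1 + 1 = 14.
  i=3: a_3=1, p_3 = 1*517 + 37 = 554, q_3 = 1*14 + 1 = 15.
  i=4: a_4=3, p_4 = 3*554 + 517 = 2179, q_4 = 3*15 + 14 = 59.
  i=5: a_5=1, p_5 = 1*2179 + 554 = 2733, q_5 = 1*59 + 15 = 74.
  i=6: a_6=2, p_6 = 2*2733 + 2179 = 7645, q_6 = 2*74 + 59 = 207.
  i=7: a_7=6, p_7 = 6*7645 + 2733 = 48603, q_7 = 6*207 + 74 = 1316.
  i=8: a_8=2, p_8 = 2*48603 + 7645 = 104851, q_8 = 2*1316 + 207 = 2839.
  i=9: a_9=1, p_9 = 1*104851 + 48603 = 153454, q_9 = 1*2839 + 1316 = 4155.
  i=10: a_10=3, p_10 = 3*153454 + 104851 = 565213, q_10 = 3*4155 + 2839 = 15304.
  i=11: a_11=1, p_11 = 1*565213 + 153454 = 718667, q_11 = 1*15304 + 4155 = 19459.
  i=12: a_12=13, p_12 = 13*718667 + 565213 = 9907884, q_12 = 13*19459 + 15304 = 268271.
  i=13: a_13=1, p_13 = 1*9907884 + 718667 = 10626551, q_13 = 1*268271 + 19459 = 287730.
Check: 10626551^2 - 1364*287730^2 = 112923586155601 - 112923586155600 = 1, so (x, y) = (10626551, 287730) solves the equation, and by the theorem it is the least positive solution.

(x, y) = (10626551, 287730)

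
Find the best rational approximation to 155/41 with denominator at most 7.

Expand x = 155/41 as a continued fraction with the Euclidean algorithm:
  155 = 3*41 + 32, so a_0 = 3.
  41 = 1*32 + 9, so a_1 = 1.
  32 = 3*9 + 5, so a_2 = 3.
  9 = 1*5 + 4, so a_3 = 1.
  5 = 1*4 + 1, so a_4 = 1.
  4 = 4*1 + 0, so a_5 = 4.
so x = [3; 1, 3, 1, 1, 4].
Convergents (p_i = a_i*p_{i-1} + p_{i-2}, q_i = a_i*q_{i-1} + q_{i-2} with p_{-2}=0, p_{-1}=1, q_{-2}=1, q_{-1}=0), until the denominator exceeds 7:
  i=0: a_0=3, p_0 = 3*1 + 0 = 3, q_0 = 3*0 + 1 = 1.
  i=1: a_1=1, p_1 = 1*3 + 1 = 4, q_1 = 1*1 + 0 = 1.
  i=2: a_2=3, p_2 = 3*4 + 3 = 15, q_2 = 3*1 + 1 = 4.
  i=3: a_3=1, p_3 = 1*15 + 4 = 19, q_3 = 1*4 + 1 = 5.
  i=4: a_4=1, p_4 = 1*19 + 15 = 34, q_4 = 1*5 + 4 = 9.
q_4 = 9 > 7, so the last convergent with denominator <= 7 is p_3/q_3 = 19/5.
The closest fraction with denominator <= 7 is either p_3/q_3 or the intermediate fraction (k*p_3 + p_2)/(k*q_3 + q_2) with the largest k >= 1 whose denominator stays <= 7; these approach x as k grows, and every other convergent or intermediate fraction in range is farther away.
Largest k: floor((7 - q_2)/q_3) = floor((7 - 4)/5) = 0.
Since k = 0, no intermediate fraction beyond p_3/q_3 has denominator <= 7, so the convergent 19/5 is the closest (its error is |155*5 - 19*41|/(41*5) = 4/205).

19/5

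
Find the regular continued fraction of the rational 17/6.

[2; 1, 5]

Run the Euclidean algorithm on 17 and 6; the successive quotients are the partial quotients a_0, a_1, ... (each step inverts the fractional part left over by the previous one):
  17 = 2*6 + 5, so a_0 = 2.
  6 = 1*5 + 1, so a_1 = 1.
  5 = 5*1 + 0, so a_2 = 5.
The remainder reaches 0 after 3 divisions, so the expansion has 3 partial quotients, read off in order.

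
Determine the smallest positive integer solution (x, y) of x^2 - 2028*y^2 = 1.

(x, y) = (1351, 30)

First expand sqrt(2028) as a continued fraction. With x_i = (sqrt(2028) + m_i)/d_i and (m_0, d_0) = (0, 1): a_0 = floor(sqrt(2028)) = 45, since 45^2 = 2025 <= 2028 < 2116 = 46^2.
Iterate m_{i+1} = d_i*a_i - m_i, d_{i+1} = (2028 - m_{i+1}^2)/d_i, a_{i+1} = floor((a_0 + m_{i+1})/d_{i+1}):
  m_1 = 1*45 - 0 = 45, d_1 = (2028 - 45^2)/1 = 3/1 = 3, a_1 = floor((45 + 45)/3) = 30.
  m_2 = 3*30 - 45 = 45, d_2 = (2028 - 45^2)/3 = 3/3 = 1, a_2 = floor((45 + 45)/1) = 90.
  m_3 = 1*90 - 45 = 45, d_3 = (2028 - 45^2)/1 = 3/1 = 3: (m_3, d_3) = (m_1, d_1) = (45, 3), so from here the quotients repeat a_1, a_2; the period length is 2.
So sqrt(2028) = [45; (30, 90)] with period length k = 2.
k is even, so the fundamental solution of x^2 - 2028y^2 = 1 is (p_{k-1}, q_{k-1}) = (p_1, q_1); compute convergents through index 1.
Convergents (p_i = a_i*p_{i-1} + p_{i-2}, q_i = a_i*q_{i-1} + q_{i-2} with p_{-2}=0, p_{-1}=1, q_{-2}=1, q_{-1}=0):
  i=0: a_0=45, p_0 = 45*1 + 0 = 45, q_0 = 45*0 + 1 = 1.
  i=1: a_1=30, p_1 = 30*45 + 1 = 1351, q_1 = 30*1 + 0 = 30.
Check: 1351^2 - 2028*30^2 = 1825201 - 1825200 = 1, so (x, y) = (1351, 30) solves the equation, and by the theorem it is the least positive solution.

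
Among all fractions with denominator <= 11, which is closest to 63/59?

Expand x = 63/59 as a continued fraction with the Euclidean algorithm:
  63 = 1*59 + 4, so a_0 = 1.
  59 = 14*4 + 3, so a_1 = 14.
  4 = 1*3 + 1, so a_2 = 1.
  3 = 3*1 + 0, so a_3 = 3.
so x = [1; 14, 1, 3].
Convergents (p_i = a_i*p_{i-1} + p_{i-2}, q_i = a_i*q_{i-1} + q_{i-2} with p_{-2}=0, p_{-1}=1, q_{-2}=1, q_{-1}=0), until the denominator exceeds 11:
  i=0: a_0=1, p_0 = 1*1 + 0 = 1, q_0 = 1*0 + 1 = 1.
  i=1: a_1=14, p_1 = 14*1 + 1 = 15, q_1 = 14*1 + 0 = 14.
q_1 = 14 > 11, so the last convergent with denominator <= 11 is p_0/q_0 = 1/1.
The closest fraction with denominator <= 11 is either p_0/q_0 or the intermediate fraction (k*p_0 + p_{-1})/(k*q_0 + q_{-1}) with the largest k >= 1 whose denominator stays <= 11; these approach x as k grows, and every other convergent or intermediate fraction in range is farther away.
Largest k: floor((11 - q_{-1})/q_0) = floor((11 - 0)/1) = 11 (using the seeds p_{-1} = 1, q_{-1} = 0).
That gives (11*1 + 1)/(11*1 + 0) = 12/11.
Compare the errors: |x - 1/1| = |63*1 - 1*59|/(59*1) = 4/59, and |x - 12/11| = |63*11 - 12*59|/(59*11) = 15/649.
Cross-multiplying, 15*59 = 885 < 2596 = 4*649, so 15/649 is smaller: the intermediate fraction 12/11 is closer to x than 1/1.

12/11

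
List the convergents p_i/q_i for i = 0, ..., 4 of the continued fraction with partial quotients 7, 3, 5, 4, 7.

Using the convergent recurrence p_i = a_i*p_{i-1} + p_{i-2}, q_i = a_i*q_{i-1} + q_{i-2} with p_{-2}=0, p_{-1}=1, q_{-2}=1, q_{-1}=0:
  i=0: a_0=7, p_0 = 7*1 + 0 = 7, q_0 = 7*0 + 1 = 1.
  i=1: a_1=3, p_1 = 3*7 + 1 = 22, q_1 = 3*1 + 0 = 3.
  i=2: a_2=5, p_2 = 5*22 + 7 = 117, q_2 = 5*3 + 1 = 16.
  i=3: a_3=4, p_3 = 4*117 + 22 = 490, q_3 = 4*16 + 3 = 67.
  i=4: a_4=7, p_4 = 7*490 + 117 = 3547, q_4 = 7*67 + 16 = 485.

7/1, 22/3, 117/16, 490/67, 3547/485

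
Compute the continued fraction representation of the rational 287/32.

Run the Euclidean algorithm on 287 and 32; the successive quotients are the partial quotients a_0, a_1, ... (each step inverts the fractional part left over by the previous one):
  287 = 8*32 + 31, so a_0 = 8.
  32 = 1*31 + 1, so a_1 = 1.
  31 = 31*1 + 0, so a_2 = 31.
The remainder reaches 0 after 3 divisions, so the expansion has 3 partial quotients, read off in order.

[8; 1, 31]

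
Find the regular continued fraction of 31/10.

Run the Euclidean algorithm on 31 and 10; the successive quotients are the partial quotients a_0, a_1, ... (each step inverts the fractional part left over by the previous one):
  31 = 3*10 + 1, so a_0 = 3.
  10 = 10*1 + 0, so a_1 = 10.
The remainder reaches 0 after 2 divisions, so the expansion has 2 partial quotients, read off in order.

[3; 10]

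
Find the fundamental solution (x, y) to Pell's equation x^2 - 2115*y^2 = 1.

(x, y) = (46, 1)

First expand sqrt(2115) as a continued fraction. With x_i = (sqrt(2115) + m_i)/d_i and (m_0, d_0) = (0, 1): a_0 = floor(sqrt(2115)) = 45, since 45^2 = 2025 <= 2115 < 2116 = 46^2.
Iterate m_{i+1} = d_i*a_i - m_i, d_{i+1} = (2115 - m_{i+1}^2)/d_i, a_{i+1} = floor((a_0 + m_{i+1})/d_{i+1}):
  m_1 = 1*45 - 0 = 45, d_1 = (2115 - 45^2)/1 = 90/1 = 90, a_1 = floor((45 + 45)/90) = 1.
  m_2 = 90*1 - 45 = 45, d_2 = (2115 - 45^2)/90 = 90/90 = 1, a_2 = floor((45 + 45)/1) = 90.
  m_3 = 1*90 - 45 = 45, d_3 = (2115 - 45^2)/1 = 90/1 = 90: (m_3, d_3) = (m_1, d_1) = (45, 90), so from here the quotients repeat a_1, a_2; the period length is 2.
So sqrt(2115) = [45; (1, 90)] with period length k = 2.
k is even, so the fundamental solution of x^2 - 2115y^2 = 1 is (p_{k-1}, q_{k-1}) = (p_1, q_1); compute convergents through index 1.
Convergents (p_i = a_i*p_{i-1} + p_{i-2}, q_i = a_i*q_{i-1} + q_{i-2} with p_{-2}=0, p_{-1}=1, q_{-2}=1, q_{-1}=0):
  i=0: a_0=45, p_0 = 45*1 + 0 = 45, q_0 = 45*0 + 1 = 1.
  i=1: a_1=1, p_1 = 1*45 + 1 = 46, q_1 = 1*1 + 0 = 1.
Check: 46^2 - 2115*1^2 = 2116 - 2115 = 1, so (x, y) = (46, 1) solves the equation, and by the theorem it is the least positive solution.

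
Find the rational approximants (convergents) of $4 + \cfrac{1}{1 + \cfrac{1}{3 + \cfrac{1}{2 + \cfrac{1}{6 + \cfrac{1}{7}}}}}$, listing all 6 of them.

Using the convergent recurrence p_i = a_i*p_{i-1} + p_{i-2}, q_i = a_i*q_{i-1} + q_{i-2} with p_{-2}=0, p_{-1}=1, q_{-2}=1, q_{-1}=0:
  i=0: a_0=4, p_0 = 4*1 + 0 = 4, q_0 = 4*0 + 1 = 1.
  i=1: a_1=1, p_1 = 1*4 + 1 = 5, q_1 = 1*1 + 0 = 1.
  i=2: a_2=3, p_2 = 3*5 + 4 = 19, q_2 = 3*1 + 1 = 4.
  i=3: a_3=2, p_3 = 2*19 + 5 = 43, q_3 = 2*4 + 1 = 9.
  i=4: a_4=6, p_4 = 6*43 + 19 = 277, q_4 = 6*9 + 4 = 58.
  i=5: a_5=7, p_5 = 7*277 + 43 = 1982, q_5 = 7*58 + 9 = 415.

4/1, 5/1, 19/4, 43/9, 277/58, 1982/415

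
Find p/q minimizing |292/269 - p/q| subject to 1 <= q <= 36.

38/35

Expand x = 292/269 as a continued fraction with the Euclidean algorithm:
  292 = 1*269 + 23, so a_0 = 1.
  269 = 11*23 + 16, so a_1 = 11.
  23 = 1*16 + 7, so a_2 = 1.
  16 = 2*7 + 2, so a_3 = 2.
  7 = 3*2 + 1, so a_4 = 3.
  2 = 2*1 + 0, so a_5 = 2.
so x = [1; 11, 1, 2, 3, 2].
Convergents (p_i = a_i*p_{i-1} + p_{i-2}, q_i = a_i*q_{i-1} + q_{i-2} with p_{-2}=0, p_{-1}=1, q_{-2}=1, q_{-1}=0), until the denominator exceeds 36:
  i=0: a_0=1, p_0 = 1*1 + 0 = 1, q_0 = 1*0 + 1 = 1.
  i=1: a_1=11, p_1 = 11*1 + 1 = 12, q_1 = 11*1 + 0 = 11.
  i=2: a_2=1, p_2 = 1*12 + 1 = 13, q_2 = 1*11 + 1 = 12.
  i=3: a_3=2, p_3 = 2*13 + 12 = 38, q_3 = 2*12 + 11 = 35.
  i=4: a_4=3, p_4 = 3*38 + 13 = 127, q_4 = 3*35 + 12 = 117.
q_4 = 117 > 36, so the last convergent with denominator <= 36 is p_3/q_3 = 38/35.
The closest fraction with denominator <= 36 is either p_3/q_3 or the intermediate fraction (k*p_3 + p_2)/(k*q_3 + q_2) with the largest k >= 1 whose denominator stays <= 36; these approach x as k grows, and every other convergent or intermediate fraction in range is farther away.
Largest k: floor((36 - q_2)/q_3) = floor((36 - 12)/35) = 0.
Since k = 0, no intermediate fraction beyond p_3/q_3 has denominator <= 36, so the convergent 38/35 is the closest (its error is |292*35 - 38*269|/(269*35) = 2/9415).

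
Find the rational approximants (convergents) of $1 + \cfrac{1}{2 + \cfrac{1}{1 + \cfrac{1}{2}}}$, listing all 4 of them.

1/1, 3/2, 4/3, 11/8

Using the convergent recurrence p_i = a_i*p_{i-1} + p_{i-2}, q_i = a_i*q_{i-1} + q_{i-2} with p_{-2}=0, p_{-1}=1, q_{-2}=1, q_{-1}=0:
  i=0: a_0=1, p_0 = 1*1 + 0 = 1, q_0 = 1*0 + 1 = 1.
  i=1: a_1=2, p_1 = 2*1 + 1 = 3, q_1 = 2*1 + 0 = 2.
  i=2: a_2=1, p_2 = 1*3 + 1 = 4, q_2 = 1*2 + 1 = 3.
  i=3: a_3=2, p_3 = 2*4 + 3 = 11, q_3 = 2*3 + 2 = 8.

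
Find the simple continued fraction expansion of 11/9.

[1; 4, 2]

Run the Euclidean algorithm on 11 and 9; the successive quotients are the partial quotients a_0, a_1, ... (each step inverts the fractional part left over by the previous one):
  11 = 1*9 + 2, so a_0 = 1.
  9 = 4*2 + 1, so a_1 = 4.
  2 = 2*1 + 0, so a_2 = 2.
The remainder reaches 0 after 3 divisions, so the expansion has 3 partial quotients, read off in order.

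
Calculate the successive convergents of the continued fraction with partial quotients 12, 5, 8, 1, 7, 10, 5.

12/1, 61/5, 500/41, 561/46, 4427/363, 44831/3676, 228582/18743

Using the convergent recurrence p_i = a_i*p_{i-1} + p_{i-2}, q_i = a_i*q_{i-1} + q_{i-2} with p_{-2}=0, p_{-1}=1, q_{-2}=1, q_{-1}=0:
  i=0: a_0=12, p_0 = 12*1 + 0 = 12, q_0 = 12*0 + 1 = 1.
  i=1: a_1=5, p_1 = 5*12 + 1 = 61, q_1 = 5*1 + 0 = 5.
  i=2: a_2=8, p_2 = 8*61 + 12 = 500, q_2 = 8*5 + 1 = 41.
  i=3: a_3=1, p_3 = 1*500 + 61 = 561, q_3 = 1*41 + 5 = 46.
  i=4: a_4=7, p_4 = 7*561 + 500 = 4427, q_4 = 7*46 + 41 = 363.
  i=5: a_5=10, p_5 = 10*4427 + 561 = 44831, q_5 = 10*363 + 46 = 3676.
  i=6: a_6=5, p_6 = 5*44831 + 4427 = 228582, q_6 = 5*3676 + 363 = 18743.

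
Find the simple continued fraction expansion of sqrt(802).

Write x_i = (sqrt(802) + m_i)/d_i with (m_0, d_0) = (0, 1). a_0 = floor(sqrt(802)) = 28, since 28^2 = 784 <= 802 < 841 = 29^2.
Iterate m_{i+1} = d_i*a_i - m_i, d_{i+1} = (802 - m_{i+1}^2)/d_i, a_{i+1} = floor((a_0 + m_{i+1})/d_{i+1}):
  m_1 = 1*28 - 0 = 28, d_1 = (802 - 28^2)/1 = 18/1 = 18, a_1 = floor((28 + 28)/18) = 3.
  m_2 = 18*3 - 28 = 26, d_2 = (802 - 26^2)/18 = 126/18 = 7, a_2 = floor((28 + 26)/7) = 7.
  m_3 = 7*7 - 26 = 23, d_3 = (802 - 23^2)/7 = 273/7 = 39, a_3 = floor((28 + 23)/39) = 1.
  m_4 = 39*1 - 23 = 16, d_4 = (802 - 16^2)/39 = 546/39 = 14, a_4 = floor((28 + 16)/14) = 3.
  m_5 = 14*3 - 16 = 26, d_5 = (802 - 26^2)/14 = 126/14 = 9, a_5 = floor((28 + 26)/9) = 6.
  m_6 = 9*6 - 26 = 28, d_6 = (802 - 28^2)/9 = 18/9 = 2, a_6 = floor((28 + 28)/2) = 28.
  m_7 = 2*28 - 28 = 28, d_7 = (802 - 28^2)/2 = 18/2 = 9, a_7 = floor((28 + 28)/9) = 6.
  m_8 = 9*6 - 28 = 26, d_8 = (802 - 26^2)/9 = 126/9 = 14, a_8 = floor((28 + 26)/14) = 3.
  m_9 = 14*3 - 26 = 16, d_9 = (802 - 16^2)/14 = 546/14 = 39, a_9 = floor((28 + 16)/39) = 1.
  m_10 = 39*1 - 16 = 23, d_10 = (802 - 23^2)/39 = 273/39 = 7, a_10 = floor((28 + 23)/7) = 7.
  m_11 = 7*7 - 23 = 26, d_11 = (802 - 26^2)/7 = 126/7 = 18, a_11 = floor((28 + 26)/18) = 3.
  m_12 = 18*3 - 26 = 28, d_12 = (802 - 28^2)/18 = 18/18 = 1, a_12 = floor((28 + 28)/1) = 56.
  m_13 = 1*56 - 28 = 28, d_13 = (802 - 28^2)/1 = 18/1 = 18: (m_13, d_13) = (m_1, d_1) = (28, 18), so from here the quotients repeat a_1, ..., a_12; the period length is 12.
Hence the expansion of sqrt(802) is a_0 = 28 followed by the repeating block 3, 7, 1, 3, 6, 28, 6, 3, 1, 7, 3, 56 (period 12).

[28; (3, 7, 1, 3, 6, 28, 6, 3, 1, 7, 3, 56)]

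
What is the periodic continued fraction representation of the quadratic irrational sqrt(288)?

[16; (1, 32)]

Write x_i = (sqrt(288) + m_i)/d_i with (m_0, d_0) = (0, 1). a_0 = floor(sqrt(288)) = 16, since 16^2 = 256 <= 288 < 289 = 17^2.
Iterate m_{i+1} = d_i*a_i - m_i, d_{i+1} = (288 - m_{i+1}^2)/d_i, a_{i+1} = floor((a_0 + m_{i+1})/d_{i+1}):
  m_1 = 1*16 - 0 = 16, d_1 = (288 - 16^2)/1 = 32/1 = 32, a_1 = floor((16 + 16)/32) = 1.
  m_2 = 32*1 - 16 = 16, d_2 = (288 - 16^2)/32 = 32/32 = 1, a_2 = floor((16 + 16)/1) = 32.
  m_3 = 1*32 - 16 = 16, d_3 = (288 - 16^2)/1 = 32/1 = 32: (m_3, d_3) = (m_1, d_1) = (16, 32), so from here the quotients repeat a_1, a_2; the period length is 2.
Hence the expansion of sqrt(288) is a_0 = 16 followed by the repeating block 1, 32 (period 2).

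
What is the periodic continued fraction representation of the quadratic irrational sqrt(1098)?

[33; (7, 2, 1, 6, 1, 2, 7, 66)]

Write x_i = (sqrt(1098) + m_i)/d_i with (m_0, d_0) = (0, 1). a_0 = floor(sqrt(1098)) = 33, since 33^2 = 1089 <= 1098 < 1156 = 34^2.
Iterate m_{i+1} = d_i*a_i - m_i, d_{i+1} = (1098 - m_{i+1}^2)/d_i, a_{i+1} = floor((a_0 + m_{i+1})/d_{i+1}):
  m_1 = 1*33 - 0 = 33, d_1 = (1098 - 33^2)/1 = 9/1 = 9, a_1 = floor((33 + 33)/9) = 7.
  m_2 = 9*7 - 33 = 30, d_2 = (1098 - 30^2)/9 = 198/9 = 22, a_2 = floor((33 + 30)/22) = 2.
  m_3 = 22*2 - 30 = 14, d_3 = (1098 - 14^2)/22 = 902/22 = 41, a_3 = floor((33 + 14)/41) = 1.
  m_4 = 41*1 - 14 = 27, d_4 = (1098 - 27^2)/41 = 369/41 = 9, a_4 = floor((33 + 27)/9) = 6.
  m_5 = 9*6 - 27 = 27, d_5 = (1098 - 27^2)/9 = 369/9 = 41, a_5 = floor((33 + 27)/41) = 1.
  m_6 = 41*1 - 27 = 14, d_6 = (1098 - 14^2)/41 = 902/41 = 22, a_6 = floor((33 + 14)/22) = 2.
  m_7 = 22*2 - 14 = 30, d_7 = (1098 - 30^2)/22 = 198/22 = 9, a_7 = floor((33 + 30)/9) = 7.
  m_8 = 9*7 - 30 = 33, d_8 = (1098 - 33^2)/9 = 9/9 = 1, a_8 = floor((33 + 33)/1) = 66.
  m_9 = 1*66 - 33 = 33, d_9 = (1098 - 33^2)/1 = 9/1 = 9: (m_9, d_9) = (m_1, d_1) = (33, 9), so from here the quotients repeat a_1, ..., a_8; the period length is 8.
Hence the expansion of sqrt(1098) is a_0 = 33 followed by the repeating block 7, 2, 1, 6, 1, 2, 7, 66 (period 8).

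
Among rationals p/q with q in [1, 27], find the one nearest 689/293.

Expand x = 689/293 as a continued fraction with the Euclidean algorithm:
  689 = 2*293 + 103, so a_0 = 2.
  293 = 2*103 + 87, so a_1 = 2.
  103 = 1*87 + 16, so a_2 = 1.
  87 = 5*16 + 7, so a_3 = 5.
  16 = 2*7 + 2, so a_4 = 2.
  7 = 3*2 + 1, so a_5 = 3.
  2 = 2*1 + 0, so a_6 = 2.
so x = [2; 2, 1, 5, 2, 3, 2].
Convergents (p_i = a_i*p_{i-1} + p_{i-2}, q_i = a_i*q_{i-1} + q_{i-2} with p_{-2}=0, p_{-1}=1, q_{-2}=1, q_{-1}=0), until the denominator exceeds 27:
  i=0: a_0=2, p_0 = 2*1 + 0 = 2, q_0 = 2*0 + 1 = 1.
  i=1: a_1=2, p_1 = 2*2 + 1 = 5, q_1 = 2*1 + 0 = 2.
  i=2: a_2=1, p_2 = 1*5 + 2 = 7, q_2 = 1*2 + 1 = 3.
  i=3: a_3=5, p_3 = 5*7 + 5 = 40, q_3 = 5*3 + 2 = 17.
  i=4: a_4=2, p_4 = 2*40 + 7 = 87, q_4 = 2*17 + 3 = 37.
q_4 = 37 > 27, so the last convergent with denominator <= 27 is p_3/q_3 = 40/17.
The closest fraction with denominator <= 27 is either p_3/q_3 or the intermediate fraction (k*p_3 + p_2)/(k*q_3 + q_2) with the largest k >= 1 whose denominator stays <= 27; these approach x as k grows, and every other convergent or intermediate fraction in range is farther away.
Largest k: floor((27 - q_2)/q_3) = floor((27 - 3)/17) = 1.
That gives (1*40 + 7)/(1*17 + 3) = 47/20.
Compare the errors: |x - 40/17| = |689*17 - 40*293|/(293*17) = 7/4981, and |x - 47/20| = |689*20 - 47*293|/(293*20) = 9/5860.
Cross-multiplying, 7*5860 = 41020 < 44829 = 9*4981, so 7/4981 is smaller: the convergent 40/17 is closer to x than 47/20.

40/17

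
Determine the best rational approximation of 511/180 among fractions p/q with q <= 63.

88/31

Expand x = 511/180 as a continued fraction with the Euclidean algorithm:
  511 = 2*180 + 151, so a_0 = 2.
  180 = 1*151 + 29, so a_1 = 1.
  151 = 5*29 + 6, so a_2 = 5.
  29 = 4*6 + 5, so a_3 = 4.
  6 = 1*5 + 1, so a_4 = 1.
  5 = 5*1 + 0, so a_5 = 5.
so x = [2; 1, 5, 4, 1, 5].
Convergents (p_i = a_i*p_{i-1} + p_{i-2}, q_i = a_i*q_{i-1} + q_{i-2} with p_{-2}=0, p_{-1}=1, q_{-2}=1, q_{-1}=0), until the denominator exceeds 63:
  i=0: a_0=2, p_0 = 2*1 + 0 = 2, q_0 = 2*0 + 1 = 1.
  i=1: a_1=1, p_1 = 1*2 + 1 = 3, q_1 = 1*1 + 0 = 1.
  i=2: a_2=5, p_2 = 5*3 + 2 = 17, q_2 = 5*1 + 1 = 6.
  i=3: a_3=4, p_3 = 4*17 + 3 = 71, q_3 = 4*6 + 1 = 25.
  i=4: a_4=1, p_4 = 1*71 + 17 = 88, q_4 = 1*25 + 6 = 31.
  i=5: a_5=5, p_5 = 5*88 + 71 = 511, q_5 = 5*31 + 25 = 180.
q_5 = 180 > 63, so the last convergent with denominator <= 63 is p_4/q_4 = 88/31.
The closest fraction with denominator <= 63 is either p_4/q_4 or the intermediate fraction (k*p_4 + p_3)/(k*q_4 + q_3) with the largest k >= 1 whose denominator stays <= 63; these approach x as k grows, and every other convergent or intermediate fraction in range is farther away.
Largest k: floor((63 - q_3)/q_4) = floor((63 - 25)/31) = 1.
That gives (1*88 + 71)/(1*31 + 25) = 159/56.
Compare the errors: |x - 88/31| = |511*31 - 88*180|/(180*31) = 1/5580, and |x - 159/56| = |511*56 - 159*180|/(180*56) = 4/10080.
Cross-multiplying, 1*10080 = 10080 < 22320 = 4*5580, so 1/5580 is smaller: the convergent 88/31 is closer to x than 159/56.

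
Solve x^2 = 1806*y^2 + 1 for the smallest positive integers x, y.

First expand sqrt(1806) as a continued fraction. With x_i = (sqrt(1806) + m_i)/d_i and (m_0, d_0) = (0, 1): a_0 = floor(sqrt(1806)) = 42, since 42^2 = 1764 <= 1806 < 1849 = 43^2.
Iterate m_{i+1} = d_i*a_i - m_i, d_{i+1} = (1806 - m_{i+1}^2)/d_i, a_{i+1} = floor((a_0 + m_{i+1})/d_{i+1}):
  m_1 = 1*42 - 0 = 42, d_1 = (1806 - 42^2)/1 = 42/1 = 42, a_1 = floor((42 + 42)/42) = 2.
  m_2 = 42*2 - 42 = 42, d_2 = (1806 - 42^2)/42 = 42/42 = 1, a_2 = floor((42 + 42)/1) = 84.
  m_3 = 1*84 - 42 = 42, d_3 = (1806 - 42^2)/1 = 42/1 = 42: (m_3, d_3) = (m_1, d_1) = (42, 42), so from here the quotients repeat a_1, a_2; the period length is 2.
So sqrt(1806) = [42; (2, 84)] with period length k = 2.
k is even, so the fundamental solution of x^2 - 1806y^2 = 1 is (p_{k-1}, q_{k-1}) = (p_1, q_1); compute convergents through index 1.
Convergents (p_i = a_i*p_{i-1} + p_{i-2}, q_i = a_i*q_{i-1} + q_{i-2} with p_{-2}=0, p_{-1}=1, q_{-2}=1, q_{-1}=0):
  i=0: a_0=42, p_0 = 42*1 + 0 = 42, q_0 = 42*0 + 1 = 1.
  i=1: a_1=2, p_1 = 2*42 + 1 = 85, q_1 = 2*1 + 0 = 2.
Check: 85^2 - 1806*2^2 = 7225 - 7224 = 1, so (x, y) = (85, 2) solves the equation, and by the theorem it is the least positive solution.

(x, y) = (85, 2)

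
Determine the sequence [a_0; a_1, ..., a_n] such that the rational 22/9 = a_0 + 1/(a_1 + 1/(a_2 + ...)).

[2; 2, 4]

Run the Euclidean algorithm on 22 and 9; the successive quotients are the partial quotients a_0, a_1, ... (each step inverts the fractional part left over by the previous one):
  22 = 2*9 + 4, so a_0 = 2.
  9 = 2*4 + 1, so a_1 = 2.
  4 = 4*1 + 0, so a_2 = 4.
The remainder reaches 0 after 3 divisions, so the expansion has 3 partial quotients, read off in order.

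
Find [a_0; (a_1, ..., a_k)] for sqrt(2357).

Write x_i = (sqrt(2357) + m_i)/d_i with (m_0, d_0) = (0, 1). a_0 = floor(sqrt(2357)) = 48, since 48^2 = 2304 <= 2357 < 2401 = 49^2.
Iterate m_{i+1} = d_i*a_i - m_i, d_{i+1} = (2357 - m_{i+1}^2)/d_i, a_{i+1} = floor((a_0 + m_{i+1})/d_{i+1}):
  m_1 = 1*48 - 0 = 48, d_1 = (2357 - 48^2)/1 = 53/1 = 53, a_1 = floor((48 + 48)/53) = 1.
  m_2 = 53*1 - 48 = 5, d_2 = (2357 - 5^2)/53 = 2332/53 = 44, a_2 = floor((48 + 5)/44) = 1.
  m_3 = 44*1 - 5 = 39, d_3 = (2357 - 39^2)/44 = 836/44 = 19, a_3 = floor((48 + 39)/19) = 4.
  m_4 = 19*4 - 39 = 37, d_4 = (2357 - 37^2)/19 = 988/19 = 52, a_4 = floor((48 + 37)/52) = 1.
  m_5 = 52*1 - 37 = 15, d_5 = (2357 - 15^2)/52 = 2132/52 = 41, a_5 = floor((48 + 15)/41) = 1.
  m_6 = 41*1 - 15 = 26, d_6 = (2357 - 26^2)/41 = 1681/41 = 41, a_6 = floor((48 + 26)/41) = 1.
  m_7 = 41*1 - 26 = 15, d_7 = (2357 - 15^2)/41 = 2132/41 = 52, a_7 = floor((48 + 15)/52) = 1.
  m_8 = 52*1 - 15 = 37, d_8 = (2357 - 37^2)/52 = 988/52 = 19, a_8 = floor((48 + 37)/19) = 4.
  m_9 = 19*4 - 37 = 39, d_9 = (2357 - 39^2)/19 = 836/19 = 44, a_9 = floor((48 + 39)/44) = 1.
  m_10 = 44*1 - 39 = 5, d_10 = (2357 - 5^2)/44 = 2332/44 = 53, a_10 = floor((48 + 5)/53) = 1.
  m_11 = 53*1 - 5 = 48, d_11 = (2357 - 48^2)/53 = 53/53 = 1, a_11 = floor((48 + 48)/1) = 96.
  m_12 = 1*96 - 48 = 48, d_12 = (2357 - 48^2)/1 = 53/1 = 53: (m_12, d_12) = (m_1, d_1) = (48, 53), so from here the quotients repeat a_1, ..., a_11; the period length is 11.
Hence the expansion of sqrt(2357) is a_0 = 48 followed by the repeating block 1, 1, 4, 1, 1, 1, 1, 4, 1, 1, 96 (period 11).

[48; (1, 1, 4, 1, 1, 1, 1, 4, 1, 1, 96)]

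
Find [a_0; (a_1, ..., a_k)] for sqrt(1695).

[41; (5, 1, 6, 1, 1, 1, 6, 1, 5, 82)]

Write x_i = (sqrt(1695) + m_i)/d_i with (m_0, d_0) = (0, 1). a_0 = floor(sqrt(1695)) = 41, since 41^2 = 1681 <= 1695 < 1764 = 42^2.
Iterate m_{i+1} = d_i*a_i - m_i, d_{i+1} = (1695 - m_{i+1}^2)/d_i, a_{i+1} = floor((a_0 + m_{i+1})/d_{i+1}):
  m_1 = 1*41 - 0 = 41, d_1 = (1695 - 41^2)/1 = 14/1 = 14, a_1 = floor((41 + 41)/14) = 5.
  m_2 = 14*5 - 41 = 29, d_2 = (1695 - 29^2)/14 = 854/14 = 61, a_2 = floor((41 + 29)/61) = 1.
  m_3 = 61*1 - 29 = 32, d_3 = (1695 - 32^2)/61 = 671/61 = 11, a_3 = floor((41 + 32)/11) = 6.
  m_4 = 11*6 - 32 = 34, d_4 = (1695 - 34^2)/11 = 539/11 = 49, a_4 = floor((41 + 34)/49) = 1.
  m_5 = 49*1 - 34 = 15, d_5 = (1695 - 15^2)/49 = 1470/49 = 30, a_5 = floor((41 + 15)/30) = 1.
  m_6 = 30*1 - 15 = 15, d_6 = (1695 - 15^2)/30 = 1470/30 = 49, a_6 = floor((41 + 15)/49) = 1.
  m_7 = 49*1 - 15 = 34, d_7 = (1695 - 34^2)/49 = 539/49 = 11, a_7 = floor((41 + 34)/11) = 6.
  m_8 = 11*6 - 34 = 32, d_8 = (1695 - 32^2)/11 = 671/11 = 61, a_8 = floor((41 + 32)/61) = 1.
  m_9 = 61*1 - 32 = 29, d_9 = (1695 - 29^2)/61 = 854/61 = 14, a_9 = floor((41 + 29)/14) = 5.
  m_10 = 14*5 - 29 = 41, d_10 = (1695 - 41^2)/14 = 14/14 = 1, a_10 = floor((41 + 41)/1) = 82.
  m_11 = 1*82 - 41 = 41, d_11 = (1695 - 41^2)/1 = 14/1 = 14: (m_11, d_11) = (m_1, d_1) = (41, 14), so from here the quotients repeat a_1, ..., a_10; the period length is 10.
Hence the expansion of sqrt(1695) is a_0 = 41 followed by the repeating block 5, 1, 6, 1, 1, 1, 6, 1, 5, 82 (period 10).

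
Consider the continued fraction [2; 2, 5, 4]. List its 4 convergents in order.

2/1, 5/2, 27/11, 113/46

Using the convergent recurrence p_i = a_i*p_{i-1} + p_{i-2}, q_i = a_i*q_{i-1} + q_{i-2} with p_{-2}=0, p_{-1}=1, q_{-2}=1, q_{-1}=0:
  i=0: a_0=2, p_0 = 2*1 + 0 = 2, q_0 = 2*0 + 1 = 1.
  i=1: a_1=2, p_1 = 2*2 + 1 = 5, q_1 = 2*1 + 0 = 2.
  i=2: a_2=5, p_2 = 5*5 + 2 = 27, q_2 = 5*2 + 1 = 11.
  i=3: a_3=4, p_3 = 4*27 + 5 = 113, q_3 = 4*11 + 2 = 46.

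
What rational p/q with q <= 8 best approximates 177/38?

14/3

Expand x = 177/38 as a continued fraction with the Euclidean algorithm:
  177 = 4*38 + 25, so a_0 = 4.
  38 = 1*25 + 13, so a_1 = 1.
  25 = 1*13 + 12, so a_2 = 1.
  13 = 1*12 + 1, so a_3 = 1.
  12 = 12*1 + 0, so a_4 = 12.
so x = [4; 1, 1, 1, 12].
Convergents (p_i = a_i*p_{i-1} + p_{i-2}, q_i = a_i*q_{i-1} + q_{i-2} with p_{-2}=0, p_{-1}=1, q_{-2}=1, q_{-1}=0), until the denominator exceeds 8:
  i=0: a_0=4, p_0 = 4*1 + 0 = 4, q_0 = 4*0 + 1 = 1.
  i=1: a_1=1, p_1 = 1*4 + 1 = 5, q_1 = 1*1 + 0 = 1.
  i=2: a_2=1, p_2 = 1*5 + 4 = 9, q_2 = 1*1 + 1 = 2.
  i=3: a_3=1, p_3 = 1*9 + 5 = 14, q_3 = 1*2 + 1 = 3.
  i=4: a_4=12, p_4 = 12*14 + 9 = 177, q_4 = 12*3 + 2 = 38.
q_4 = 38 > 8, so the last convergent with denominator <= 8 is p_3/q_3 = 14/3.
The closest fraction with denominator <= 8 is either p_3/q_3 or the intermediate fraction (k*p_3 + p_2)/(k*q_3 + q_2) with the largest k >= 1 whose denominator stays <= 8; these approach x as k grows, and every other convergent or intermediate fraction in range is farther away.
Largest k: floor((8 - q_2)/q_3) = floor((8 - 2)/3) = 2.
That gives (2*14 + 9)/(2*3 + 2) = 37/8.
Compare the errors: |x - 14/3| = |177*3 - 14*38|/(38*3) = 1/114, and |x - 37/8| = |177*8 - 37*38|/(38*8) = 10/304.
Cross-multiplying, 1*304 = 304 < 1140 = 10*114, so 1/114 is smaller: the convergent 14/3 is closer to x than 37/8.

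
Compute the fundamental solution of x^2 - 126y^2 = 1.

(x, y) = (449, 40)

First expand sqrt(126) as a continued fraction. With x_i = (sqrt(126) + m_i)/d_i and (m_0, d_0) = (0, 1): a_0 = floor(sqrt(126)) = 11, since 11^2 = 121 <= 126 < 144 = 12^2.
Iterate m_{i+1} = d_i*a_i - m_i, d_{i+1} = (126 - m_{i+1}^2)/d_i, a_{i+1} = floor((a_0 + m_{i+1})/d_{i+1}):
  m_1 = 1*11 - 0 = 11, d_1 = (126 - 11^2)/1 = 5/1 = 5, a_1 = floor((11 + 11)/5) = 4.
  m_2 = 5*4 - 11 = 9, d_2 = (126 - 9^2)/5 = 45/5 = 9, a_2 = floor((11 + 9)/9) = 2.
  m_3 = 9*2 - 9 = 9, d_3 = (126 - 9^2)/9 = 45/9 = 5, a_3 = floor((11 + 9)/5) = 4.
  m_4 = 5*4 - 9 = 11, d_4 = (126 - 11^2)/5 = 5/5 = 1, a_4 = floor((11 + 11)/1) = 22.
  m_5 = 1*22 - 11 = 11, d_5 = (126 - 11^2)/1 = 5/1 = 5: (m_5, d_5) = (m_1, d_1) = (11, 5), so from here the quotients repeat a_1, ..., a_4; the period length is 4.
So sqrt(126) = [11; (4, 2, 4, 22)] with period length k = 4.
k is even, so the fundamental solution of x^2 - 126y^2 = 1 is (p_{k-1}, q_{k-1}) = (p_3, q_3); compute convergents through index 3.
Convergents (p_i = a_i*p_{i-1} + p_{i-2}, q_i = a_i*q_{i-1} + q_{i-2} with p_{-2}=0, p_{-1}=1, q_{-2}=1, q_{-1}=0):
  i=0: a_0=11, p_0 = 11*1 + 0 = 11, q_0 = 11*0 + 1 = 1.
  i=1: a_1=4, p_1 = 4*11 + 1 = 45, q_1 = 4*1 + 0 = 4.
  i=2: a_2=2, p_2 = 2*45 + 11 = 101, q_2 = 2*4 + 1 = 9.
  i=3: a_3=4, p_3 = 4*101 + 45 = 449, q_3 = 4*9 + 4 = 40.
Check: 449^2 - 126*40^2 = 201601 - 201600 = 1, so (x, y) = (449, 40) solves the equation, and by the theorem it is the least positive solution.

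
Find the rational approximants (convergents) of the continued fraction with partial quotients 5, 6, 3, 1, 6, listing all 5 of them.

Using the convergent recurrence p_i = a_i*p_{i-1} + p_{i-2}, q_i = a_i*q_{i-1} + q_{i-2} with p_{-2}=0, p_{-1}=1, q_{-2}=1, q_{-1}=0:
  i=0: a_0=5, p_0 = 5*1 + 0 = 5, q_0 = 5*0 + 1 = 1.
  i=1: a_1=6, p_1 = 6*5 + 1 = 31, q_1 = 6*1 + 0 = 6.
  i=2: a_2=3, p_2 = 3*31 + 5 = 98, q_2 = 3*6 + 1 = 19.
  i=3: a_3=1, p_3 = 1*98 + 31 = 129, q_3 = 1*19 + 6 = 25.
  i=4: a_4=6, p_4 = 6*129 + 98 = 872, q_4 = 6*25 + 19 = 169.

5/1, 31/6, 98/19, 129/25, 872/169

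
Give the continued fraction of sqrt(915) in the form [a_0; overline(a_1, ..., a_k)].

[30; overline(4, 60)]

Write x_i = (sqrt(915) + m_i)/d_i with (m_0, d_0) = (0, 1). a_0 = floor(sqrt(915)) = 30, since 30^2 = 900 <= 915 < 961 = 31^2.
Iterate m_{i+1} = d_i*a_i - m_i, d_{i+1} = (915 - m_{i+1}^2)/d_i, a_{i+1} = floor((a_0 + m_{i+1})/d_{i+1}):
  m_1 = 1*30 - 0 = 30, d_1 = (915 - 30^2)/1 = 15/1 = 15, a_1 = floor((30 + 30)/15) = 4.
  m_2 = 15*4 - 30 = 30, d_2 = (915 - 30^2)/15 = 15/15 = 1, a_2 = floor((30 + 30)/1) = 60.
  m_3 = 1*60 - 30 = 30, d_3 = (915 - 30^2)/1 = 15/1 = 15: (m_3, d_3) = (m_1, d_1) = (30, 15), so from here the quotients repeat a_1, a_2; the period length is 2.
Hence the expansion of sqrt(915) is a_0 = 30 followed by the repeating block 4, 60 (period 2).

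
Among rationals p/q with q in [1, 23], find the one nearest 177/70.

43/17

Expand x = 177/70 as a continued fraction with the Euclidean algorithm:
  177 = 2*70 + 37, so a_0 = 2.
  70 = 1*37 + 33, so a_1 = 1.
  37 = 1*33 + 4, so a_2 = 1.
  33 = 8*4 + 1, so a_3 = 8.
  4 = 4*1 + 0, so a_4 = 4.
so x = [2; 1, 1, 8, 4].
Convergents (p_i = a_i*p_{i-1} + p_{i-2}, q_i = a_i*q_{i-1} + q_{i-2} with p_{-2}=0, p_{-1}=1, q_{-2}=1, q_{-1}=0), until the denominator exceeds 23:
  i=0: a_0=2, p_0 = 2*1 + 0 = 2, q_0 = 2*0 + 1 = 1.
  i=1: a_1=1, p_1 = 1*2 + 1 = 3, q_1 = 1*1 + 0 = 1.
  i=2: a_2=1, p_2 = 1*3 + 2 = 5, q_2 = 1*1 + 1 = 2.
  i=3: a_3=8, p_3 = 8*5 + 3 = 43, q_3 = 8*2 + 1 = 17.
  i=4: a_4=4, p_4 = 4*43 + 5 = 177, q_4 = 4*17 + 2 = 70.
q_4 = 70 > 23, so the last convergent with denominator <= 23 is p_3/q_3 = 43/17.
The closest fraction with denominator <= 23 is either p_3/q_3 or the intermediate fraction (k*p_3 + p_2)/(k*q_3 + q_2) with the largest k >= 1 whose denominator stays <= 23; these approach x as k grows, and every other convergent or intermediate fraction in range is farther away.
Largest k: floor((23 - q_2)/q_3) = floor((23 - 2)/17) = 1.
That gives (1*43 + 5)/(1*17 + 2) = 48/19.
Compare the errors: |x - 43/17| = |177*17 - 43*70|/(70*17) = 1/1190, and |x - 48/19| = |177*19 - 48*70|/(70*19) = 3/1330.
Cross-multiplying, 1*1330 = 1330 < 3570 = 3*1190, so 1/1190 is smaller: the convergent 43/17 is closer to x than 48/19.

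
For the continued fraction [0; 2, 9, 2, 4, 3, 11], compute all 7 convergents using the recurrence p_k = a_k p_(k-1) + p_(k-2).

0/1, 1/2, 9/19, 19/40, 85/179, 274/577, 3099/6526

Using the convergent recurrence p_i = a_i*p_{i-1} + p_{i-2}, q_i = a_i*q_{i-1} + q_{i-2} with p_{-2}=0, p_{-1}=1, q_{-2}=1, q_{-1}=0:
  i=0: a_0=0, p_0 = 0*1 + 0 = 0, q_0 = 0*0 + 1 = 1.
  i=1: a_1=2, p_1 = 2*0 + 1 = 1, q_1 = 2*1 + 0 = 2.
  i=2: a_2=9, p_2 = 9*1 + 0 = 9, q_2 = 9*2 + 1 = 19.
  i=3: a_3=2, p_3 = 2*9 + 1 = 19, q_3 = 2*19 + 2 = 40.
  i=4: a_4=4, p_4 = 4*19 + 9 = 85, q_4 = 4*40 + 19 = 179.
  i=5: a_5=3, p_5 = 3*85 + 19 = 274, q_5 = 3*179 + 40 = 577.
  i=6: a_6=11, p_6 = 11*274 + 85 = 3099, q_6 = 11*577 + 179 = 6526.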